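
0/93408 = 0 = 0.00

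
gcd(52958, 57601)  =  1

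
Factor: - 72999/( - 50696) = 2^( - 3)*3^2*6337^ ( - 1 )*8111^1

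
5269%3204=2065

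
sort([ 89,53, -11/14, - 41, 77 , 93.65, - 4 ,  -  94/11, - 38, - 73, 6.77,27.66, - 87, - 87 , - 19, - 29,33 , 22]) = [-87, - 87, - 73, - 41, - 38, - 29,-19, - 94/11, - 4, - 11/14, 6.77, 22,27.66, 33, 53,77 , 89,93.65 ]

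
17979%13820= 4159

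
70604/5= 70604/5= 14120.80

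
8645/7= 1235 = 1235.00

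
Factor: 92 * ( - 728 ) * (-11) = 736736 = 2^5 * 7^1*11^1 * 13^1*23^1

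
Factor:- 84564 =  - 2^2*3^6*29^1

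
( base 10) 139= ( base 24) 5J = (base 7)256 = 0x8b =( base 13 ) a9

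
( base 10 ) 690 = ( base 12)496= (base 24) 14i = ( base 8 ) 1262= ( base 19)1h6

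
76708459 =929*82571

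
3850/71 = 3850/71 = 54.23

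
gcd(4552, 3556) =4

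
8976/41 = 8976/41 =218.93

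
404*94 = 37976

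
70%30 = 10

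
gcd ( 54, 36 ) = 18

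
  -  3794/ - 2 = 1897/1  =  1897.00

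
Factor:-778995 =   -  3^2*5^1*7^1 * 2473^1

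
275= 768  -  493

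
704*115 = 80960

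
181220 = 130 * 1394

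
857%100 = 57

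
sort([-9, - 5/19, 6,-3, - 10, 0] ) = [ - 10, - 9, - 3,-5/19, 0,  6]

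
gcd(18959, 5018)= 1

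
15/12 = 1 + 1/4 = 1.25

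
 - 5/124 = -1  +  119/124=- 0.04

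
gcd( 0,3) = 3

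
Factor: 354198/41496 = 2^ ( - 2 )*7^(-1 )*239^1 = 239/28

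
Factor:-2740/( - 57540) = 1/21 = 3^(-1) *7^ (-1 ) 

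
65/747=65/747 = 0.09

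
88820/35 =17764/7 = 2537.71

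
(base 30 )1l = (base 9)56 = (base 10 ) 51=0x33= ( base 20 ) 2B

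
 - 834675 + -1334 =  -836009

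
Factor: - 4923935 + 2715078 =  - 2208857 = - 7^1 * 315551^1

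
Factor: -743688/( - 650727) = 2^3*7^(  -  1) =8/7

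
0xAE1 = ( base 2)101011100001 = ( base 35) 29K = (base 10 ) 2785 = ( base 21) 66D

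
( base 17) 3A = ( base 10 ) 61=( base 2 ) 111101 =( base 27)27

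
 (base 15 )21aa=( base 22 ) EG7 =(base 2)1101111011111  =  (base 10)7135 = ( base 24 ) c97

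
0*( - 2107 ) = 0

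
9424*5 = 47120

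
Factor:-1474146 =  - 2^1*3^3 *27299^1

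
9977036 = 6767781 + 3209255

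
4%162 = 4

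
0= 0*1061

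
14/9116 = 7/4558 =0.00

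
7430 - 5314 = 2116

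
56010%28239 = 27771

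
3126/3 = 1042 = 1042.00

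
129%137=129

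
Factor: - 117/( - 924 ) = 2^ ( - 2)*3^1*7^( - 1)*11^( - 1)* 13^1 = 39/308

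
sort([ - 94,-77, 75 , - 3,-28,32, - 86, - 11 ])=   [ - 94,-86,  -  77, - 28, - 11,-3,  32,75]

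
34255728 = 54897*624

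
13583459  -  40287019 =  - 26703560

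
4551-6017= - 1466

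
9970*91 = 907270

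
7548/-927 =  - 9 + 265/309  =  - 8.14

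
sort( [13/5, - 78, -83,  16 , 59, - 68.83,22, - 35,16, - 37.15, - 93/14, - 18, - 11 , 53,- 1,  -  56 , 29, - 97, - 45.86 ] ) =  [ - 97, - 83, - 78 , - 68.83, - 56,  -  45.86, - 37.15, - 35, -18, - 11, - 93/14,  -  1,13/5,16, 16, 22,29,53, 59]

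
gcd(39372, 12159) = 579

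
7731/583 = 13 + 152/583 = 13.26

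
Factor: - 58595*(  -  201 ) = 11777595 = 3^1*5^1*67^1*11719^1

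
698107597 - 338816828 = 359290769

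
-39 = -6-33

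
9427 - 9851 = -424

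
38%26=12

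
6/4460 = 3/2230 = 0.00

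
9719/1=9719 = 9719.00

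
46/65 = 46/65 = 0.71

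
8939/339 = 26 + 125/339 = 26.37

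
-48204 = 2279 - 50483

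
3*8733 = 26199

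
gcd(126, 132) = 6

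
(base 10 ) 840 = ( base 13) 4c8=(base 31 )r3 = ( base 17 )2F7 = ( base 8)1510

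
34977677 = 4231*8267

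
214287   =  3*71429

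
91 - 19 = 72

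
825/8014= 825/8014= 0.10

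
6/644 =3/322 = 0.01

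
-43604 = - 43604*1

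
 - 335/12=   -  28 + 1/12   =  - 27.92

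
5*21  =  105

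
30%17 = 13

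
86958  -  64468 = 22490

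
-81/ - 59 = 1 + 22/59=1.37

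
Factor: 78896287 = 78896287^1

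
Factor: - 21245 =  - 5^1 * 7^1*607^1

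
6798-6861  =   - 63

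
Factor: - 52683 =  - 3^1*17^1*1033^1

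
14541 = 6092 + 8449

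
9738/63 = 1082/7 = 154.57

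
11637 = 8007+3630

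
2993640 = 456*6565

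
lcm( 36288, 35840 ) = 2903040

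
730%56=2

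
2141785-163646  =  1978139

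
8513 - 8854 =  - 341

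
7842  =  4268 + 3574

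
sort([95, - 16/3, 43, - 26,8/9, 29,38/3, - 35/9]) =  [ - 26, - 16/3, - 35/9,8/9,38/3, 29, 43,95 ] 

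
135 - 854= - 719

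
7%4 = 3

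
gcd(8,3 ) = 1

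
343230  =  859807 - 516577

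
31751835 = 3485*9111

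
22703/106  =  22703/106 = 214.18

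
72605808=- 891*( - 81488 ) 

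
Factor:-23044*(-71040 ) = 1637045760 = 2^9*3^1 * 5^1*7^1*37^1 * 823^1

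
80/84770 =8/8477 = 0.00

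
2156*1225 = 2641100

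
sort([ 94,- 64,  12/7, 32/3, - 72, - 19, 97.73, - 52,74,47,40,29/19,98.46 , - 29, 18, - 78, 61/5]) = [ - 78, - 72, - 64, - 52, - 29, - 19,29/19 , 12/7,32/3, 61/5,18,40,47,74,94,  97.73,98.46] 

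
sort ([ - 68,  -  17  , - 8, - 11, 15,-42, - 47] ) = [ -68, - 47, - 42, - 17, - 11, - 8,  15]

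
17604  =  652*27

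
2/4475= 2/4475  =  0.00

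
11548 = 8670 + 2878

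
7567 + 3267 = 10834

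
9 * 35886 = 322974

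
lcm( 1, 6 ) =6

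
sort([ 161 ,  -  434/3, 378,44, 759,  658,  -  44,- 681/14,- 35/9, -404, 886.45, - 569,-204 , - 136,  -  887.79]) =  [ - 887.79,  -  569, - 404, - 204 , - 434/3,-136, - 681/14, - 44,-35/9 , 44,161, 378 , 658, 759,886.45]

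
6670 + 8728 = 15398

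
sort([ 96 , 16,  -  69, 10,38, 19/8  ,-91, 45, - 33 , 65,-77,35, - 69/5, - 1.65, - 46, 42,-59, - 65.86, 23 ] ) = [-91,-77, - 69, -65.86,- 59, -46 , - 33, - 69/5, - 1.65, 19/8,10, 16,23, 35, 38, 42 , 45, 65,  96 ]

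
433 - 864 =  - 431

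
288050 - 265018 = 23032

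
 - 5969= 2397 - 8366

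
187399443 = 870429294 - 683029851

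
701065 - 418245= 282820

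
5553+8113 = 13666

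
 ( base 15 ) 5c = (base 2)1010111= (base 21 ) 43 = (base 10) 87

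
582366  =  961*606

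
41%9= 5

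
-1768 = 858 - 2626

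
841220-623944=217276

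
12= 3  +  9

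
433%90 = 73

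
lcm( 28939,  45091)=1938913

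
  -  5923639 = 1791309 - 7714948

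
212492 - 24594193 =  - 24381701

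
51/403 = 51/403 =0.13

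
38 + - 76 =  - 38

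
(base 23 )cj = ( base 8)447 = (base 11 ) 249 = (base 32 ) 97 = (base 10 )295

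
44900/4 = 11225  =  11225.00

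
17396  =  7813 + 9583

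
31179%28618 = 2561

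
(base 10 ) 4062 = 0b111111011110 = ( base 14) 16a2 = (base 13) 1B06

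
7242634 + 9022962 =16265596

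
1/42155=1/42155= 0.00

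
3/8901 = 1/2967=0.00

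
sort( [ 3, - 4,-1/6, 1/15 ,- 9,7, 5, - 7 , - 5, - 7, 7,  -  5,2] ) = [-9, - 7,-7, - 5, - 5 , - 4, - 1/6, 1/15, 2, 3, 5 , 7, 7 ]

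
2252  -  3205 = -953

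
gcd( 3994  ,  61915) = 1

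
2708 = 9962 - 7254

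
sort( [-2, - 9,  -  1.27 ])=[  -  9, - 2,- 1.27 ] 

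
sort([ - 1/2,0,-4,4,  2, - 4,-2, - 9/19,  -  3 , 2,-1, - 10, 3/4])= [ - 10,-4, -4 , - 3,-2,  -  1,-1/2,-9/19, 0,3/4,2, 2 , 4]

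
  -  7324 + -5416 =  - 12740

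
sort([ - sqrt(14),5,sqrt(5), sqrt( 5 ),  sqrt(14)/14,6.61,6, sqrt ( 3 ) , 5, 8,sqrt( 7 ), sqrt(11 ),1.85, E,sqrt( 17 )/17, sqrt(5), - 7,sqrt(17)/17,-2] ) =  [ - 7,  -  sqrt( 14 ), - 2, sqrt(17)/17, sqrt ( 17) /17, sqrt( 14)/14,sqrt(3),1.85,sqrt(5), sqrt(5), sqrt( 5),sqrt(7 ),E,sqrt(11 ), 5, 5, 6,6.61, 8 ] 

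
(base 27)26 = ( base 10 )60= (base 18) 36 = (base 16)3c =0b111100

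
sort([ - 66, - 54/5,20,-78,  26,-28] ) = [ - 78, - 66 , - 28, - 54/5, 20, 26] 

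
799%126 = 43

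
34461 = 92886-58425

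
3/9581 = 3/9581=0.00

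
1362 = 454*3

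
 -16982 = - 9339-7643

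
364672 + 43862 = 408534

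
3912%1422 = 1068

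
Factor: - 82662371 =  - 11^1 *461^1*16301^1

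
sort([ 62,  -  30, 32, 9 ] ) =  [ - 30, 9,  32, 62 ]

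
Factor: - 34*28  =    -  952 = - 2^3*7^1 * 17^1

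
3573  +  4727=8300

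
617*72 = 44424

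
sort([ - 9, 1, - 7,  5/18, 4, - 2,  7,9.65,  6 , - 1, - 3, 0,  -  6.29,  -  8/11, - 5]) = [ - 9, - 7, - 6.29 , - 5,-3,-2, - 1, - 8/11  ,  0, 5/18, 1,4,6, 7, 9.65]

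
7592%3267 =1058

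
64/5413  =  64/5413 = 0.01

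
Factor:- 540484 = - 2^2*7^1*97^1*199^1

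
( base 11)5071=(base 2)1101001001101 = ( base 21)f5d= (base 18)12E1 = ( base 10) 6733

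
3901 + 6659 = 10560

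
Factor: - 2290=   -  2^1 * 5^1*229^1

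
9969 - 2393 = 7576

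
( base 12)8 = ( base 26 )8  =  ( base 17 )8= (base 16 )8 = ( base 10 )8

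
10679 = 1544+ 9135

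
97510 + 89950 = 187460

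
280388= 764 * 367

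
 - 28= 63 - 91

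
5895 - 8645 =-2750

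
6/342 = 1/57 = 0.02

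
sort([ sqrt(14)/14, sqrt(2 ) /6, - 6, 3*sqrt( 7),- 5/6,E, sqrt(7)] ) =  [ - 6, - 5/6,  sqrt(2)/6, sqrt( 14) /14, sqrt(7),E  ,  3*sqrt( 7) ]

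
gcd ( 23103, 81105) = 3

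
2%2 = 0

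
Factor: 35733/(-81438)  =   - 2^( - 1 )*7^ ( - 2 )*43^1 =- 43/98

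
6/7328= 3/3664 = 0.00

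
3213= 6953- 3740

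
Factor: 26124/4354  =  6 = 2^1*3^1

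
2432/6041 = 2432/6041 = 0.40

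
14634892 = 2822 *5186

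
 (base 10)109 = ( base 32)3D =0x6D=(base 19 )5e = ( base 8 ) 155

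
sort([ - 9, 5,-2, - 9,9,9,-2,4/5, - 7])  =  [ - 9, - 9,-7 , - 2,-2, 4/5, 5, 9, 9 ] 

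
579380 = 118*4910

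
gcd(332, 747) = 83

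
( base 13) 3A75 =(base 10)8377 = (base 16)20b9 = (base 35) 6tc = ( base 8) 20271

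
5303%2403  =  497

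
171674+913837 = 1085511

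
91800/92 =22950/23 = 997.83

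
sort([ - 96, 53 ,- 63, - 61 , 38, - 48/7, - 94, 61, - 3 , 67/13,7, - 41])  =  [ - 96,  -  94, - 63 , - 61, - 41,-48/7, - 3, 67/13,7 , 38, 53, 61 ] 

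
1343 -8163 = -6820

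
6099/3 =2033 = 2033.00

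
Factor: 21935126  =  2^1*  3061^1*3583^1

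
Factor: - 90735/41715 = -3^ ( - 3)*23^1*103^( - 1)*263^1= - 6049/2781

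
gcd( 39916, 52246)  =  2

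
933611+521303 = 1454914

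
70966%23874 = 23218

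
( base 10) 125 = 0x7D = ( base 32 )3t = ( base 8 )175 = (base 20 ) 65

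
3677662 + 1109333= 4786995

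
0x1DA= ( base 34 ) DW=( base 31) f9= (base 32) eq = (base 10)474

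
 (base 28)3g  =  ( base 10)100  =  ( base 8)144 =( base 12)84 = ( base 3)10201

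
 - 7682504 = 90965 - 7773469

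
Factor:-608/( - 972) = 152/243 = 2^3*3^(- 5)*19^1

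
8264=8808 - 544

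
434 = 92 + 342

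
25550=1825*14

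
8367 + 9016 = 17383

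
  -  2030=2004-4034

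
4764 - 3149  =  1615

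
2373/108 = 21 + 35/36 = 21.97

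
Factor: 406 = 2^1*7^1*29^1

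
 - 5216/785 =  - 7 + 279/785= - 6.64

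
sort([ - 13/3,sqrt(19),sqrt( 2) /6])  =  [ - 13/3, sqrt( 2)/6,sqrt( 19 )] 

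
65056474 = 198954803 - 133898329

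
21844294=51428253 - 29583959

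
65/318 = 65/318=0.20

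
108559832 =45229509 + 63330323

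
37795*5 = 188975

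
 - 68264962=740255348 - 808520310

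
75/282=25/94 = 0.27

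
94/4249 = 94/4249 = 0.02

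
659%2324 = 659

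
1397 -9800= - 8403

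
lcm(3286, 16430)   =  16430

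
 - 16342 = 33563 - 49905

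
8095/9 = 899 + 4/9=899.44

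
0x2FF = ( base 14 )3cb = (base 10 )767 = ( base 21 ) 1FB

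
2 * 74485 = 148970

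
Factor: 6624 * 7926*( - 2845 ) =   -  149367689280 = - 2^6 * 3^3*5^1 * 23^1 * 569^1*1321^1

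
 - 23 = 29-52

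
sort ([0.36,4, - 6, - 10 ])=[ - 10, - 6, 0.36, 4 ] 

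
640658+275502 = 916160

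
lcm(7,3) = 21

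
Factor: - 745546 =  - 2^1*372773^1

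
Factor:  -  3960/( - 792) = 5 = 5^1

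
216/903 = 72/301 = 0.24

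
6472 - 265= 6207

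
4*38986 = 155944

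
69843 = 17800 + 52043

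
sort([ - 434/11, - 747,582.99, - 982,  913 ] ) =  [  -  982, - 747 , - 434/11, 582.99,913 ]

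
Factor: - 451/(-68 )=2^( - 2)*11^1 * 17^( - 1)* 41^1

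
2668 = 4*667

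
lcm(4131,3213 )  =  28917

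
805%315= 175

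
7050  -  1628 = 5422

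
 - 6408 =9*( - 712)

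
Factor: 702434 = 2^1*351217^1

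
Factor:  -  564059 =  - 564059^1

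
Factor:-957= -3^1*11^1*29^1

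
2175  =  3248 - 1073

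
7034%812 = 538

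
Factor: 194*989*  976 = 187261216=2^5*23^1*43^1*61^1*97^1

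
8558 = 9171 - 613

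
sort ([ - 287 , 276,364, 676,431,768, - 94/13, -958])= [-958,  -  287, - 94/13, 276, 364, 431,676,768 ] 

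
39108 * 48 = 1877184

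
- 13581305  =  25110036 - 38691341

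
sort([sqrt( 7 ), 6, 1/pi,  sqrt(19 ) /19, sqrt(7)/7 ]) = [sqrt( 19 )/19, 1/pi, sqrt( 7 )/7, sqrt(7),6]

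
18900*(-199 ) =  - 3761100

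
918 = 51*18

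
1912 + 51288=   53200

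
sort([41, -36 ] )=[ - 36,41 ] 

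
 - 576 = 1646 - 2222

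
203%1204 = 203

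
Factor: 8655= 3^1*5^1 * 577^1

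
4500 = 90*50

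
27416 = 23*1192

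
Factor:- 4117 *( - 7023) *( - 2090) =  - 2^1*3^1*5^1*11^1*19^1 * 23^1*179^1*2341^1 = -60429614190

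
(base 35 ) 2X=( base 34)31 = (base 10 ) 103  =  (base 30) 3d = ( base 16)67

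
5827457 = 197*29581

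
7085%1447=1297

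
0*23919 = 0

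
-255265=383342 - 638607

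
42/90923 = 6/12989 = 0.00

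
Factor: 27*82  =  2^1*3^3*41^1 =2214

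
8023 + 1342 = 9365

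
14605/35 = 2921/7 = 417.29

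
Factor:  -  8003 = - 53^1  *151^1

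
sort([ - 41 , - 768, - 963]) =[  -  963, - 768, - 41 ]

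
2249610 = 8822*255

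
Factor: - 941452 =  - 2^2 * 373^1* 631^1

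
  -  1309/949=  - 2 + 589/949=-1.38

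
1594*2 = 3188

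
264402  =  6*44067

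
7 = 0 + 7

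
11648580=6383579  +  5265001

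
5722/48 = 2861/24 = 119.21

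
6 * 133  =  798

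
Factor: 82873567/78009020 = 2^( - 2 )*5^( - 1)*7^1*31^( - 1 )*125821^( - 1 )*11839081^1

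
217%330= 217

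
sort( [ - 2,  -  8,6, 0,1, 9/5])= [ - 8, - 2, 0, 1,9/5,6] 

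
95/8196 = 95/8196 = 0.01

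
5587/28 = 199 + 15/28=199.54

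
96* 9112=874752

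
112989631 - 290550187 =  - 177560556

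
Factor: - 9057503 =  - 7^2*13^1 * 59^1*241^1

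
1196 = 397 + 799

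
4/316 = 1/79 =0.01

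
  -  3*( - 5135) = 15405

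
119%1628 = 119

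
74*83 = 6142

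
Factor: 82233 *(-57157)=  - 3^2*61^1*937^1*9137^1 = - 4700191581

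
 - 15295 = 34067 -49362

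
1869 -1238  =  631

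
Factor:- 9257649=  - 3^1*521^1*5923^1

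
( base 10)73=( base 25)2N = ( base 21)3a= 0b1001001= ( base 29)2F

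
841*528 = 444048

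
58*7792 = 451936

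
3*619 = 1857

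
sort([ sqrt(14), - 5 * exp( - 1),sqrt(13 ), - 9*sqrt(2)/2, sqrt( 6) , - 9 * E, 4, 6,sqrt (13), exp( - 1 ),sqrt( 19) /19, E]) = [ - 9*E, - 9*sqrt ( 2)/2,  -  5*exp( - 1 ), sqrt( 19)/19,exp( - 1),sqrt(6),E, sqrt(13),  sqrt( 13 ), sqrt(14),4 , 6 ] 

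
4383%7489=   4383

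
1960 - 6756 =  - 4796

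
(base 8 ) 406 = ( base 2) 100000110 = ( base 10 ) 262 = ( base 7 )523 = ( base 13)172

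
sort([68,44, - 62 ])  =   [ - 62, 44,68 ]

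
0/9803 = 0 = 0.00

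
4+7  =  11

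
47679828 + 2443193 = 50123021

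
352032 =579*608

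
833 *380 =316540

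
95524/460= 207 + 76/115 = 207.66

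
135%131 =4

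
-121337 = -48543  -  72794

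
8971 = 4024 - - 4947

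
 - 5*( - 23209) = 116045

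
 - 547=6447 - 6994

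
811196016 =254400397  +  556795619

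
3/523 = 3/523 =0.01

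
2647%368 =71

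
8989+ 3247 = 12236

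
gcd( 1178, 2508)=38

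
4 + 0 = 4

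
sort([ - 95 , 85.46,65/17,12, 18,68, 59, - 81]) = [ - 95, - 81, 65/17,12 , 18, 59, 68, 85.46]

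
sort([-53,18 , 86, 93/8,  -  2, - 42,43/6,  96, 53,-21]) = [ - 53, - 42, - 21, - 2,43/6, 93/8,18,53 , 86 , 96]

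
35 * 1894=66290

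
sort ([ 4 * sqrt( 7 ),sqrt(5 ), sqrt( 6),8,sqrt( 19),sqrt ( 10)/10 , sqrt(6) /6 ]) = [ sqrt( 10)/10, sqrt( 6 ) /6 , sqrt( 5),sqrt( 6), sqrt (19), 8,4*sqrt( 7) ] 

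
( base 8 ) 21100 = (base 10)8768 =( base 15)28E8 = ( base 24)f58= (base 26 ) cp6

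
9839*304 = 2991056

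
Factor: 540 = 2^2*3^3 * 5^1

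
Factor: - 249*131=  - 32619 = - 3^1 * 83^1*131^1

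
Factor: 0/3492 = 0 =0^1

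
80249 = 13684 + 66565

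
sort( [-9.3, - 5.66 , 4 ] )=[ - 9.3, - 5.66 , 4]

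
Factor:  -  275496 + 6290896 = 2^3*5^2*19^1 *1583^1 = 6015400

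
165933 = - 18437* (-9)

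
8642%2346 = 1604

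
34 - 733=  - 699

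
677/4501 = 677/4501 = 0.15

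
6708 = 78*86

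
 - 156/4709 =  -156/4709 = -  0.03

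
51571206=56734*909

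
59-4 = 55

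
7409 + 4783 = 12192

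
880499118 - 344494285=536004833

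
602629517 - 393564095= 209065422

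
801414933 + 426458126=1227873059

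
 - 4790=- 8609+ 3819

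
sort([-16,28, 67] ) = [ - 16,  28, 67]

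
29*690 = 20010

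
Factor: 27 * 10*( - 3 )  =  -2^1 *3^4*5^1   =  - 810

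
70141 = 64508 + 5633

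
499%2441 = 499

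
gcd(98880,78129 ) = 3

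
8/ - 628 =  - 1 + 155/157 = - 0.01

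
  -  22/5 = - 22/5 = -4.40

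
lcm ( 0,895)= 0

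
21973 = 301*73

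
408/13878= 68/2313=0.03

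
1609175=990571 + 618604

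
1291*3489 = 4504299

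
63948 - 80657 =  - 16709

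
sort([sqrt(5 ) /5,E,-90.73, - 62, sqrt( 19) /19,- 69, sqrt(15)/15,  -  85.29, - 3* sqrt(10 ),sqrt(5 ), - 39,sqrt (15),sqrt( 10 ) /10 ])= [ - 90.73, - 85.29,-69, - 62 ,-39,-3*sqrt(10), sqrt(19)/19,sqrt( 15) /15,sqrt(10)/10, sqrt(5)/5, sqrt ( 5 ),E,sqrt( 15 ) ] 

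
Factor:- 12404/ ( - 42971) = 28/97  =  2^2*7^1 * 97^ ( - 1 ) 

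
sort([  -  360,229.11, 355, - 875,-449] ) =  [ - 875 , -449, - 360, 229.11, 355]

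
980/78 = 12 + 22/39 = 12.56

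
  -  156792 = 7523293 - 7680085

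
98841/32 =98841/32 = 3088.78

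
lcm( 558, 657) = 40734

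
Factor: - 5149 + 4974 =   -  5^2*7^1 = - 175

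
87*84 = 7308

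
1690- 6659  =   - 4969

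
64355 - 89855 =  - 25500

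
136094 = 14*9721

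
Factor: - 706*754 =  -532324 = - 2^2*13^1*29^1*353^1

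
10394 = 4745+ 5649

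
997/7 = 997/7 = 142.43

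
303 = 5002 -4699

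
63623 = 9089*7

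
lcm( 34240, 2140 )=34240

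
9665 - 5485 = 4180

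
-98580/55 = -19716/11 = - 1792.36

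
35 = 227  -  192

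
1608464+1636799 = 3245263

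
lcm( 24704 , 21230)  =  1358720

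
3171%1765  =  1406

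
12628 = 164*77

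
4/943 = 4/943 = 0.00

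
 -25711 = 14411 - 40122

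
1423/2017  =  1423/2017= 0.71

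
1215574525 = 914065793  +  301508732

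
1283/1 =1283 =1283.00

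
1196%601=595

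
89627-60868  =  28759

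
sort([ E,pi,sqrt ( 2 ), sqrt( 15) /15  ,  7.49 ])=[sqrt( 15 ) /15, sqrt( 2 ),E,  pi, 7.49]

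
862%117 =43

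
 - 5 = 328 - 333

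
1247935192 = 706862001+541073191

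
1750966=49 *35734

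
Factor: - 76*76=  -  2^4*19^2 = - 5776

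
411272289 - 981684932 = -570412643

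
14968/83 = 180 +28/83 = 180.34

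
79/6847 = 79/6847 = 0.01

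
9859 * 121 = 1192939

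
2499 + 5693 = 8192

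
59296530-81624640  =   - 22328110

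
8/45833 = 8/45833 = 0.00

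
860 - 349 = 511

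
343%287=56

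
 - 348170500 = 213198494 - 561368994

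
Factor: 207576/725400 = 93/325=3^1 * 5^(-2)* 13^( - 1)*31^1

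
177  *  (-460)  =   - 81420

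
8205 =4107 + 4098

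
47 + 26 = 73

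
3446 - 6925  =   - 3479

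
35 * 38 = 1330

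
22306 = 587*38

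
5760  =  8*720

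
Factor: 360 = 2^3*3^2*5^1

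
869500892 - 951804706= -82303814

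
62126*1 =62126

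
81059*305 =24722995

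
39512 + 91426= 130938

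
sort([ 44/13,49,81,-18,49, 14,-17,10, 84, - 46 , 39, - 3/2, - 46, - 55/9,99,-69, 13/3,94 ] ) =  [  -  69, - 46, - 46, - 18, - 17, - 55/9, - 3/2,44/13, 13/3 , 10,14,39, 49, 49,81, 84,94,99 ] 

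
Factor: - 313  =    -  313^1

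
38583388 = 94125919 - 55542531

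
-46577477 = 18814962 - 65392439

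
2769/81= 923/27 = 34.19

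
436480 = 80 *5456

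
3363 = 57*59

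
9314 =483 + 8831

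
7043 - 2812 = 4231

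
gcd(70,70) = 70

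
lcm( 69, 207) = 207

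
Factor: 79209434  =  2^1 * 173^1 * 228929^1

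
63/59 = 1+4/59= 1.07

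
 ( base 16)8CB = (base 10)2251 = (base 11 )1767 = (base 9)3071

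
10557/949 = 11 + 118/949 = 11.12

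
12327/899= 13 + 640/899  =  13.71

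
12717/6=4239/2 = 2119.50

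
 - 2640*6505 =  - 17173200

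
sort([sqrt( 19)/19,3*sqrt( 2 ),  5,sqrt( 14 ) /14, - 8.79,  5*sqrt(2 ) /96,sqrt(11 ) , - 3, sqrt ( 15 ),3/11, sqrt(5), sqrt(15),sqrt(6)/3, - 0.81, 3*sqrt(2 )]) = [-8.79, - 3 , - 0.81,5*sqrt(2 ) /96, sqrt( 19 ) /19,sqrt(14) /14, 3/11, sqrt(6)/3,  sqrt(5),sqrt(11 ), sqrt( 15), sqrt(15 ),3 * sqrt( 2),3*sqrt ( 2) , 5] 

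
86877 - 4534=82343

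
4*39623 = 158492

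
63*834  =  52542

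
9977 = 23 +9954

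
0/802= 0  =  0.00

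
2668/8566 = 1334/4283 = 0.31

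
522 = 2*261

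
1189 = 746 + 443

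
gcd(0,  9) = 9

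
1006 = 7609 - 6603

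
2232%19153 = 2232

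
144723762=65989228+78734534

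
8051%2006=27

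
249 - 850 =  - 601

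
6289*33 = 207537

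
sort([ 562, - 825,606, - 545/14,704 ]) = [ - 825, - 545/14, 562,606,  704]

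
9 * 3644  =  32796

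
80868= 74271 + 6597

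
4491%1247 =750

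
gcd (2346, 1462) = 34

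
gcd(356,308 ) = 4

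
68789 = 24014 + 44775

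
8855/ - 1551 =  - 6 + 41/141= -5.71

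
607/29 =607/29 = 20.93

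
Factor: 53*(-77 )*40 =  - 163240 = - 2^3*  5^1*7^1*11^1*53^1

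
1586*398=631228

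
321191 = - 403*( - 797)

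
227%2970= 227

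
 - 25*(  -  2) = 50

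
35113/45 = 780 + 13/45 = 780.29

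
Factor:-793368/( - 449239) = 2^3*3^3*7^( - 1 )*29^( - 1)*2213^( - 1 )*3673^1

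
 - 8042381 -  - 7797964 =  - 244417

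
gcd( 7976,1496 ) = 8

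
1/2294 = 1/2294 = 0.00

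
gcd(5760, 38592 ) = 576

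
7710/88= 87 + 27/44 =87.61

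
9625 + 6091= 15716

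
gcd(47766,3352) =838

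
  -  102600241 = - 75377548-27222693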